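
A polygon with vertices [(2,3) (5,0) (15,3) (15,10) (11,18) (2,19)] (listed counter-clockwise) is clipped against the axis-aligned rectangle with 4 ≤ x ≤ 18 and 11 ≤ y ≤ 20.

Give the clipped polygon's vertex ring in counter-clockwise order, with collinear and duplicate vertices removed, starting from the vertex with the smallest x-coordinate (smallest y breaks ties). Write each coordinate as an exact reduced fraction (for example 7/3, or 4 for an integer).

1. After x ≥ 4: [(4,1) (5,0) (15,3) (15,10) (11,18) (4,169/9)]
2. After x ≤ 18: [(4,1) (5,0) (15,3) (15,10) (11,18) (4,169/9)]
3. After y ≥ 11: [(4,11) (29/2,11) (11,18) (4,169/9)]
4. After y ≤ 20: [(4,11) (29/2,11) (11,18) (4,169/9)]
5. Canonical ring: [(4,11) (29/2,11) (11,18) (4,169/9)]

Clipped polygon: [(4,11) (29/2,11) (11,18) (4,169/9)]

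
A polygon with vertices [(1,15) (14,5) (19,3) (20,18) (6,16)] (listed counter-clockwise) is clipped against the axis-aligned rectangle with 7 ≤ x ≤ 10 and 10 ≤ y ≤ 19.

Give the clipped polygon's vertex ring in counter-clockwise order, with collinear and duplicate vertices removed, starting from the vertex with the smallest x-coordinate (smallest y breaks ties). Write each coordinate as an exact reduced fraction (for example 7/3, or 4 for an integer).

Clipped polygon: [(7,135/13) (15/2,10) (10,10) (10,116/7) (7,113/7)]

1. After x ≥ 7: [(7,135/13) (14,5) (19,3) (20,18) (7,113/7)]
2. After x ≤ 10: [(7,135/13) (10,105/13) (10,116/7) (7,113/7)]
3. After y ≥ 10: [(7,135/13) (15/2,10) (10,10) (10,116/7) (7,113/7)]
4. After y ≤ 19: [(7,135/13) (15/2,10) (10,10) (10,116/7) (7,113/7)]
5. Canonical ring: [(7,135/13) (15/2,10) (10,10) (10,116/7) (7,113/7)]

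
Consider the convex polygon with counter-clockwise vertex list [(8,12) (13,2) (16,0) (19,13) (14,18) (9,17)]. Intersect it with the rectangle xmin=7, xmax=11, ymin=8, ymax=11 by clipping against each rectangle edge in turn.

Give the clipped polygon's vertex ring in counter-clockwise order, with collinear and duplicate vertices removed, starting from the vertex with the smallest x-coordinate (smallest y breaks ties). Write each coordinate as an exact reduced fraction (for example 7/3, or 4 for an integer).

1. After x ≥ 7: [(8,12) (13,2) (16,0) (19,13) (14,18) (9,17)]
2. After x ≤ 11: [(8,12) (11,6) (11,87/5) (9,17)]
3. After y ≥ 8: [(8,12) (10,8) (11,8) (11,87/5) (9,17)]
4. After y ≤ 11: [(17/2,11) (10,8) (11,8) (11,11)]
5. Canonical ring: [(17/2,11) (10,8) (11,8) (11,11)]

Clipped polygon: [(17/2,11) (10,8) (11,8) (11,11)]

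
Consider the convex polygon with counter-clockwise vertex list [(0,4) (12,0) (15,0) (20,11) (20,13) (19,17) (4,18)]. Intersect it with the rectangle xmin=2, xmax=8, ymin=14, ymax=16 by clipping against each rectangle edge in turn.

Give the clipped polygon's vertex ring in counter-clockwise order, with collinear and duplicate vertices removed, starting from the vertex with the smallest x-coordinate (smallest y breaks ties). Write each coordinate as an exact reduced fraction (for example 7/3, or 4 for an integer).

1. After x ≥ 2: [(2,11) (2,10/3) (12,0) (15,0) (20,11) (20,13) (19,17) (4,18)]
2. After x ≤ 8: [(2,11) (2,10/3) (8,4/3) (8,266/15) (4,18)]
3. After y ≥ 14: [(20/7,14) (8,14) (8,266/15) (4,18)]
4. After y ≤ 16: [(24/7,16) (20/7,14) (8,14) (8,16)]
5. Canonical ring: [(20/7,14) (8,14) (8,16) (24/7,16)]

Clipped polygon: [(20/7,14) (8,14) (8,16) (24/7,16)]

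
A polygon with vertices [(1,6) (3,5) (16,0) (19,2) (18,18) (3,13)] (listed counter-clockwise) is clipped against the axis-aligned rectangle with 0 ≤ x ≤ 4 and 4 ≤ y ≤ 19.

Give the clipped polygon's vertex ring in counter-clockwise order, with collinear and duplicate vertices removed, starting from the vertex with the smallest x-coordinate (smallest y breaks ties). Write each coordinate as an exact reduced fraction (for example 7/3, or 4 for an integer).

Clipped polygon: [(1,6) (3,5) (4,60/13) (4,40/3) (3,13)]

1. After x ≥ 0: [(1,6) (3,5) (16,0) (19,2) (18,18) (3,13)]
2. After x ≤ 4: [(1,6) (3,5) (4,60/13) (4,40/3) (3,13)]
3. After y ≥ 4: [(1,6) (3,5) (4,60/13) (4,40/3) (3,13)]
4. After y ≤ 19: [(1,6) (3,5) (4,60/13) (4,40/3) (3,13)]
5. Canonical ring: [(1,6) (3,5) (4,60/13) (4,40/3) (3,13)]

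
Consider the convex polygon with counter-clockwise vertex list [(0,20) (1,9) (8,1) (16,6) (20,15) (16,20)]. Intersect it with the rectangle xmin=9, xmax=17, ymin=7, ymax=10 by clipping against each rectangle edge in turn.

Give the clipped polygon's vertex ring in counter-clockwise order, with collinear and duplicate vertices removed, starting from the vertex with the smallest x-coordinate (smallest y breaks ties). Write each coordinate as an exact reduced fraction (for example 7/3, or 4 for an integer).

1. After x ≥ 9: [(9,20) (9,13/8) (16,6) (20,15) (16,20)]
2. After x ≤ 17: [(9,20) (9,13/8) (16,6) (17,33/4) (17,75/4) (16,20)]
3. After y ≥ 7: [(9,20) (9,7) (148/9,7) (17,33/4) (17,75/4) (16,20)]
4. After y ≤ 10: [(9,10) (9,7) (148/9,7) (17,33/4) (17,10)]
5. Canonical ring: [(9,7) (148/9,7) (17,33/4) (17,10) (9,10)]

Clipped polygon: [(9,7) (148/9,7) (17,33/4) (17,10) (9,10)]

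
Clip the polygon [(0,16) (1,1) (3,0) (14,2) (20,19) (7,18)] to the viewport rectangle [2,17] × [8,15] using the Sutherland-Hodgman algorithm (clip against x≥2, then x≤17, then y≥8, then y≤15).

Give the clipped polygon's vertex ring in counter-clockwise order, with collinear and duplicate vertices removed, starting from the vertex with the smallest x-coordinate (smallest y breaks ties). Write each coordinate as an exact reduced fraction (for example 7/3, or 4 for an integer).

1. After x ≥ 2: [(2,116/7) (2,1/2) (3,0) (14,2) (20,19) (7,18)]
2. After x ≤ 17: [(2,116/7) (2,1/2) (3,0) (14,2) (17,21/2) (17,244/13) (7,18)]
3. After y ≥ 8: [(2,116/7) (2,8) (274/17,8) (17,21/2) (17,244/13) (7,18)]
4. After y ≤ 15: [(2,15) (2,8) (274/17,8) (17,21/2) (17,15)]
5. Canonical ring: [(2,8) (274/17,8) (17,21/2) (17,15) (2,15)]

Clipped polygon: [(2,8) (274/17,8) (17,21/2) (17,15) (2,15)]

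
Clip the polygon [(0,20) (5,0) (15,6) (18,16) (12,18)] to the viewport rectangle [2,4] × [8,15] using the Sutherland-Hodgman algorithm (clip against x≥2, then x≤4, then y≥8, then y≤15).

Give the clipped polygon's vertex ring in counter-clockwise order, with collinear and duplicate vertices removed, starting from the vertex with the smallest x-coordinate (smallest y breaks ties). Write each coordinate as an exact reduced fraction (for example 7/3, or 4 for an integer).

1. After x ≥ 2: [(2,59/3) (2,12) (5,0) (15,6) (18,16) (12,18)]
2. After x ≤ 4: [(4,58/3) (2,59/3) (2,12) (4,4)]
3. After y ≥ 8: [(4,8) (4,58/3) (2,59/3) (2,12) (3,8)]
4. After y ≤ 15: [(4,8) (4,15) (2,15) (2,12) (3,8)]
5. Canonical ring: [(2,12) (3,8) (4,8) (4,15) (2,15)]

Clipped polygon: [(2,12) (3,8) (4,8) (4,15) (2,15)]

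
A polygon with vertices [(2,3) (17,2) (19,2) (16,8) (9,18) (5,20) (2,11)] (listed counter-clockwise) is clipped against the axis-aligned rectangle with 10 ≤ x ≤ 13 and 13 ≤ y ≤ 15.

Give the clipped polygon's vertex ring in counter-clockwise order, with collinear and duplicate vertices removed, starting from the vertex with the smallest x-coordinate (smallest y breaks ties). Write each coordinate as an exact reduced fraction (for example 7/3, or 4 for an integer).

Clipped polygon: [(10,13) (25/2,13) (111/10,15) (10,15)]

1. After x ≥ 10: [(10,37/15) (17,2) (19,2) (16,8) (10,116/7)]
2. After x ≤ 13: [(10,37/15) (13,34/15) (13,86/7) (10,116/7)]
3. After y ≥ 13: [(10,13) (25/2,13) (10,116/7)]
4. After y ≤ 15: [(10,15) (10,13) (25/2,13) (111/10,15)]
5. Canonical ring: [(10,13) (25/2,13) (111/10,15) (10,15)]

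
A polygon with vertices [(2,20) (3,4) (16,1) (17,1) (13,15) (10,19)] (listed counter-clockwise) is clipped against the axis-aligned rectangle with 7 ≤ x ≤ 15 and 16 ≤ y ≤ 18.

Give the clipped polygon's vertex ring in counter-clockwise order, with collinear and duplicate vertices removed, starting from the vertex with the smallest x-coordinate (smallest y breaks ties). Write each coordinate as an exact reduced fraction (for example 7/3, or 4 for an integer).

1. After x ≥ 7: [(7,155/8) (7,40/13) (16,1) (17,1) (13,15) (10,19)]
2. After x ≤ 15: [(7,155/8) (7,40/13) (15,16/13) (15,8) (13,15) (10,19)]
3. After y ≥ 16: [(7,155/8) (7,16) (49/4,16) (10,19)]
4. After y ≤ 18: [(7,18) (7,16) (49/4,16) (43/4,18)]
5. Canonical ring: [(7,16) (49/4,16) (43/4,18) (7,18)]

Clipped polygon: [(7,16) (49/4,16) (43/4,18) (7,18)]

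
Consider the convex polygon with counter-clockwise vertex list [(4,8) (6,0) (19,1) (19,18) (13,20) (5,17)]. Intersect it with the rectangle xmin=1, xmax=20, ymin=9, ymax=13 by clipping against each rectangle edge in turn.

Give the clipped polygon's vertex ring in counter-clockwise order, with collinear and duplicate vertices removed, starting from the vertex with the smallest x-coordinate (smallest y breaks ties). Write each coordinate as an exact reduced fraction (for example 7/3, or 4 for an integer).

Clipped polygon: [(37/9,9) (19,9) (19,13) (41/9,13)]

1. After x ≥ 1: [(4,8) (6,0) (19,1) (19,18) (13,20) (5,17)]
2. After x ≤ 20: [(4,8) (6,0) (19,1) (19,18) (13,20) (5,17)]
3. After y ≥ 9: [(37/9,9) (19,9) (19,18) (13,20) (5,17)]
4. After y ≤ 13: [(41/9,13) (37/9,9) (19,9) (19,13)]
5. Canonical ring: [(37/9,9) (19,9) (19,13) (41/9,13)]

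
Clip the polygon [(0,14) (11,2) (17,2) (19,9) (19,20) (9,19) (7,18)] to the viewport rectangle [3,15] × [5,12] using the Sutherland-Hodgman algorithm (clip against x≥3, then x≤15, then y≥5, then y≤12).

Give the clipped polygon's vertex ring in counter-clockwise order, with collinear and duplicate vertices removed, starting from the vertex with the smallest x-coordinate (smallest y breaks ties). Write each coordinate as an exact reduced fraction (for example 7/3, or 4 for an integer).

1. After x ≥ 3: [(3,110/7) (3,118/11) (11,2) (17,2) (19,9) (19,20) (9,19) (7,18)]
2. After x ≤ 15: [(3,110/7) (3,118/11) (11,2) (15,2) (15,98/5) (9,19) (7,18)]
3. After y ≥ 5: [(3,110/7) (3,118/11) (33/4,5) (15,5) (15,98/5) (9,19) (7,18)]
4. After y ≤ 12: [(3,12) (3,118/11) (33/4,5) (15,5) (15,12)]
5. Canonical ring: [(3,118/11) (33/4,5) (15,5) (15,12) (3,12)]

Clipped polygon: [(3,118/11) (33/4,5) (15,5) (15,12) (3,12)]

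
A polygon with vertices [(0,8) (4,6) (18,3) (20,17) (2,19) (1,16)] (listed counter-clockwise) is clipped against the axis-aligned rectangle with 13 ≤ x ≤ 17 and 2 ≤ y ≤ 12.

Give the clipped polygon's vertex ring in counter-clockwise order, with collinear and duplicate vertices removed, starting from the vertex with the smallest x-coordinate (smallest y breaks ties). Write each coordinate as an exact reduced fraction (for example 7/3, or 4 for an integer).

1. After x ≥ 13: [(13,57/14) (18,3) (20,17) (13,160/9)]
2. After x ≤ 17: [(13,57/14) (17,45/14) (17,52/3) (13,160/9)]
3. After y ≥ 2: [(13,57/14) (17,45/14) (17,52/3) (13,160/9)]
4. After y ≤ 12: [(13,12) (13,57/14) (17,45/14) (17,12)]
5. Canonical ring: [(13,57/14) (17,45/14) (17,12) (13,12)]

Clipped polygon: [(13,57/14) (17,45/14) (17,12) (13,12)]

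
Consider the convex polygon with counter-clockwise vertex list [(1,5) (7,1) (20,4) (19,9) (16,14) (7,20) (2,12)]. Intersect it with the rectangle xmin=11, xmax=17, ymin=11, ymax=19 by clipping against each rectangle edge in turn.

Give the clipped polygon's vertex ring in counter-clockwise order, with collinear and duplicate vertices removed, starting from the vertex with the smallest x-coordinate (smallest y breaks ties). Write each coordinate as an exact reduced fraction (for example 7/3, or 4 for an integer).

Clipped polygon: [(11,11) (17,11) (17,37/3) (16,14) (11,52/3)]

1. After x ≥ 11: [(11,25/13) (20,4) (19,9) (16,14) (11,52/3)]
2. After x ≤ 17: [(11,25/13) (17,43/13) (17,37/3) (16,14) (11,52/3)]
3. After y ≥ 11: [(11,11) (17,11) (17,37/3) (16,14) (11,52/3)]
4. After y ≤ 19: [(11,11) (17,11) (17,37/3) (16,14) (11,52/3)]
5. Canonical ring: [(11,11) (17,11) (17,37/3) (16,14) (11,52/3)]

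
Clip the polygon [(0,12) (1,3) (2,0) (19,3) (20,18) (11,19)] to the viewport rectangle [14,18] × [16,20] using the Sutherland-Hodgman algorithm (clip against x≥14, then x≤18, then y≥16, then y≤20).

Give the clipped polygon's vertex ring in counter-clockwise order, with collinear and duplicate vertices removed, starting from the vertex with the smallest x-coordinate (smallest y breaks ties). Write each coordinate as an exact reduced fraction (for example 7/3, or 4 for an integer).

Clipped polygon: [(14,16) (18,16) (18,164/9) (14,56/3)]

1. After x ≥ 14: [(14,36/17) (19,3) (20,18) (14,56/3)]
2. After x ≤ 18: [(14,36/17) (18,48/17) (18,164/9) (14,56/3)]
3. After y ≥ 16: [(14,16) (18,16) (18,164/9) (14,56/3)]
4. After y ≤ 20: [(14,16) (18,16) (18,164/9) (14,56/3)]
5. Canonical ring: [(14,16) (18,16) (18,164/9) (14,56/3)]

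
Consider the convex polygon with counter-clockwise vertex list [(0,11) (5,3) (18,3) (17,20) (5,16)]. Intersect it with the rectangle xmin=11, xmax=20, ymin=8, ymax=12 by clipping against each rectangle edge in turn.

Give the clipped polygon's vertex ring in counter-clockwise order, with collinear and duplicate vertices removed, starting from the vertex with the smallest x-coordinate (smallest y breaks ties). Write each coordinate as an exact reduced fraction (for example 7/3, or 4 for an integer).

Clipped polygon: [(11,8) (301/17,8) (297/17,12) (11,12)]

1. After x ≥ 11: [(11,3) (18,3) (17,20) (11,18)]
2. After x ≤ 20: [(11,3) (18,3) (17,20) (11,18)]
3. After y ≥ 8: [(11,8) (301/17,8) (17,20) (11,18)]
4. After y ≤ 12: [(11,12) (11,8) (301/17,8) (297/17,12)]
5. Canonical ring: [(11,8) (301/17,8) (297/17,12) (11,12)]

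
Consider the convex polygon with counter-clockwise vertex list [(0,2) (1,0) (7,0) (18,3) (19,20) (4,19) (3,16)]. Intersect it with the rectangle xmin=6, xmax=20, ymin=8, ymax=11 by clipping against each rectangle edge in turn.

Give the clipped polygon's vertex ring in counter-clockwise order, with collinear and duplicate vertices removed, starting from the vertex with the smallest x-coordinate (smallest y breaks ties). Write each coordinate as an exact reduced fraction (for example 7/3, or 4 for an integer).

Clipped polygon: [(6,8) (311/17,8) (314/17,11) (6,11)]

1. After x ≥ 6: [(6,0) (7,0) (18,3) (19,20) (6,287/15)]
2. After x ≤ 20: [(6,0) (7,0) (18,3) (19,20) (6,287/15)]
3. After y ≥ 8: [(6,8) (311/17,8) (19,20) (6,287/15)]
4. After y ≤ 11: [(6,11) (6,8) (311/17,8) (314/17,11)]
5. Canonical ring: [(6,8) (311/17,8) (314/17,11) (6,11)]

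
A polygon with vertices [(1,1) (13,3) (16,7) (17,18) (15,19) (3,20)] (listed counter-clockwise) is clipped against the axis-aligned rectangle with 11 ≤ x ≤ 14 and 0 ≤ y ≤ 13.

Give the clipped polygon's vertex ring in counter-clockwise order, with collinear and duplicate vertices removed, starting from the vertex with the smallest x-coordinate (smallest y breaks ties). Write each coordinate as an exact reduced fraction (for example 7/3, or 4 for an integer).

1. After x ≥ 11: [(11,8/3) (13,3) (16,7) (17,18) (15,19) (11,58/3)]
2. After x ≤ 14: [(11,8/3) (13,3) (14,13/3) (14,229/12) (11,58/3)]
3. After y ≥ 0: [(11,8/3) (13,3) (14,13/3) (14,229/12) (11,58/3)]
4. After y ≤ 13: [(11,13) (11,8/3) (13,3) (14,13/3) (14,13)]
5. Canonical ring: [(11,8/3) (13,3) (14,13/3) (14,13) (11,13)]

Clipped polygon: [(11,8/3) (13,3) (14,13/3) (14,13) (11,13)]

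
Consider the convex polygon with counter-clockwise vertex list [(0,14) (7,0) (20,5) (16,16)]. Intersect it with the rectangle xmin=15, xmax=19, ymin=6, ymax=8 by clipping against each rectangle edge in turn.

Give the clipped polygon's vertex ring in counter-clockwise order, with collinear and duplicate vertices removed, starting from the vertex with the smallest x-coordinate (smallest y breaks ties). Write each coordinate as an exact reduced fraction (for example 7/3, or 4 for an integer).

1. After x ≥ 15: [(15,127/8) (15,40/13) (20,5) (16,16)]
2. After x ≤ 19: [(15,127/8) (15,40/13) (19,60/13) (19,31/4) (16,16)]
3. After y ≥ 6: [(15,127/8) (15,6) (19,6) (19,31/4) (16,16)]
4. After y ≤ 8: [(15,8) (15,6) (19,6) (19,31/4) (208/11,8)]
5. Canonical ring: [(15,6) (19,6) (19,31/4) (208/11,8) (15,8)]

Clipped polygon: [(15,6) (19,6) (19,31/4) (208/11,8) (15,8)]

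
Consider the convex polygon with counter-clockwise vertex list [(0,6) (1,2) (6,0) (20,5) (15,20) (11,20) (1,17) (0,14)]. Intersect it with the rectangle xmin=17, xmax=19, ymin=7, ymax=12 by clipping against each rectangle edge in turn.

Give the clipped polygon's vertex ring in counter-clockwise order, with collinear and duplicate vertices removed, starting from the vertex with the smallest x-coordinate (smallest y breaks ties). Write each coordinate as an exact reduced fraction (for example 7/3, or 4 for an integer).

Clipped polygon: [(17,7) (19,7) (19,8) (53/3,12) (17,12)]

1. After x ≥ 17: [(17,55/14) (20,5) (17,14)]
2. After x ≤ 19: [(17,55/14) (19,65/14) (19,8) (17,14)]
3. After y ≥ 7: [(17,7) (19,7) (19,8) (17,14)]
4. After y ≤ 12: [(17,12) (17,7) (19,7) (19,8) (53/3,12)]
5. Canonical ring: [(17,7) (19,7) (19,8) (53/3,12) (17,12)]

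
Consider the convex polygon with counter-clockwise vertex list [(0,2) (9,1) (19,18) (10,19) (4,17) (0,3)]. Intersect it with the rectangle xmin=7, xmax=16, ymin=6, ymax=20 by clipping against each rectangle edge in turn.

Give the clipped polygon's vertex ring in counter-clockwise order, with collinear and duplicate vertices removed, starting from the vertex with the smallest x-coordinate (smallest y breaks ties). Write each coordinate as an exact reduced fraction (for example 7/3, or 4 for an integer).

1. After x ≥ 7: [(7,11/9) (9,1) (19,18) (10,19) (7,18)]
2. After x ≤ 16: [(7,11/9) (9,1) (16,129/10) (16,55/3) (10,19) (7,18)]
3. After y ≥ 6: [(7,6) (203/17,6) (16,129/10) (16,55/3) (10,19) (7,18)]
4. After y ≤ 20: [(7,6) (203/17,6) (16,129/10) (16,55/3) (10,19) (7,18)]
5. Canonical ring: [(7,6) (203/17,6) (16,129/10) (16,55/3) (10,19) (7,18)]

Clipped polygon: [(7,6) (203/17,6) (16,129/10) (16,55/3) (10,19) (7,18)]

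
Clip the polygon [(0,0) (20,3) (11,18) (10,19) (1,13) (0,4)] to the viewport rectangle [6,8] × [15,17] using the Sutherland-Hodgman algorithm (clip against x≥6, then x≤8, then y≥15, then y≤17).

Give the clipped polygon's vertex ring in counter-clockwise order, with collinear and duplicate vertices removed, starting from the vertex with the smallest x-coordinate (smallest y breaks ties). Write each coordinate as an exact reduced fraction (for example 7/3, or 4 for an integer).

Clipped polygon: [(6,15) (8,15) (8,17) (7,17) (6,49/3)]

1. After x ≥ 6: [(6,9/10) (20,3) (11,18) (10,19) (6,49/3)]
2. After x ≤ 8: [(6,9/10) (8,6/5) (8,53/3) (6,49/3)]
3. After y ≥ 15: [(6,15) (8,15) (8,53/3) (6,49/3)]
4. After y ≤ 17: [(6,15) (8,15) (8,17) (7,17) (6,49/3)]
5. Canonical ring: [(6,15) (8,15) (8,17) (7,17) (6,49/3)]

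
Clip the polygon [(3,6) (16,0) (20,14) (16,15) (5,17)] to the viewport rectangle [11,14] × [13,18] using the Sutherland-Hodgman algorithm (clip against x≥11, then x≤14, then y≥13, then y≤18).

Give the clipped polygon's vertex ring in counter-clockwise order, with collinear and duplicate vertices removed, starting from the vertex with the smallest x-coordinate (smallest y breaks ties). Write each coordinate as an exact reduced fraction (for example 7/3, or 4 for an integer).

Clipped polygon: [(11,13) (14,13) (14,169/11) (11,175/11)]

1. After x ≥ 11: [(11,30/13) (16,0) (20,14) (16,15) (11,175/11)]
2. After x ≤ 14: [(11,30/13) (14,12/13) (14,169/11) (11,175/11)]
3. After y ≥ 13: [(11,13) (14,13) (14,169/11) (11,175/11)]
4. After y ≤ 18: [(11,13) (14,13) (14,169/11) (11,175/11)]
5. Canonical ring: [(11,13) (14,13) (14,169/11) (11,175/11)]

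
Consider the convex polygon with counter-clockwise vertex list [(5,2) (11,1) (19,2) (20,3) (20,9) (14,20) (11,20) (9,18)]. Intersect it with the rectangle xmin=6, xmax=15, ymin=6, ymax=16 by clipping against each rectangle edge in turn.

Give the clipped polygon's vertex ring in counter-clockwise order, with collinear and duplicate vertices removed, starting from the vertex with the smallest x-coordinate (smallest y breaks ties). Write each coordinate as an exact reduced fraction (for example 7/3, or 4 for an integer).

1. After x ≥ 6: [(6,6) (6,11/6) (11,1) (19,2) (20,3) (20,9) (14,20) (11,20) (9,18)]
2. After x ≤ 15: [(6,6) (6,11/6) (11,1) (15,3/2) (15,109/6) (14,20) (11,20) (9,18)]
3. After y ≥ 6: [(6,6) (6,6) (15,6) (15,109/6) (14,20) (11,20) (9,18)]
4. After y ≤ 16: [(17/2,16) (6,6) (6,6) (15,6) (15,16)]
5. Canonical ring: [(6,6) (15,6) (15,16) (17/2,16)]

Clipped polygon: [(6,6) (15,6) (15,16) (17/2,16)]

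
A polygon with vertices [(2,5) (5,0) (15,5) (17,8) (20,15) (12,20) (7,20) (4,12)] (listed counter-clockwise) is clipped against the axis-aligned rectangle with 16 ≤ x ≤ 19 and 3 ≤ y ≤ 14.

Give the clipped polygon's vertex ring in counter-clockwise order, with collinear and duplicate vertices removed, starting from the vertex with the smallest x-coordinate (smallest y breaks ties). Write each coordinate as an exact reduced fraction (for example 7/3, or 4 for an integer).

1. After x ≥ 16: [(16,13/2) (17,8) (20,15) (16,35/2)]
2. After x ≤ 19: [(16,13/2) (17,8) (19,38/3) (19,125/8) (16,35/2)]
3. After y ≥ 3: [(16,13/2) (17,8) (19,38/3) (19,125/8) (16,35/2)]
4. After y ≤ 14: [(16,14) (16,13/2) (17,8) (19,38/3) (19,14)]
5. Canonical ring: [(16,13/2) (17,8) (19,38/3) (19,14) (16,14)]

Clipped polygon: [(16,13/2) (17,8) (19,38/3) (19,14) (16,14)]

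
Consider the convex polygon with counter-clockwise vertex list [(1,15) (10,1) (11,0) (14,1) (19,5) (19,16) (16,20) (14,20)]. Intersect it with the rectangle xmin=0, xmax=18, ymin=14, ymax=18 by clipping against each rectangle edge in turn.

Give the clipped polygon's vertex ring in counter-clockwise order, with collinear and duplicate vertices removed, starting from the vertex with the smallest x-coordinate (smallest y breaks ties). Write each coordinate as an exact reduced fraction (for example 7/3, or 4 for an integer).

1. After x ≥ 0: [(1,15) (10,1) (11,0) (14,1) (19,5) (19,16) (16,20) (14,20)]
2. After x ≤ 18: [(1,15) (10,1) (11,0) (14,1) (18,21/5) (18,52/3) (16,20) (14,20)]
3. After y ≥ 14: [(1,15) (23/14,14) (18,14) (18,52/3) (16,20) (14,20)]
4. After y ≤ 18: [(44/5,18) (1,15) (23/14,14) (18,14) (18,52/3) (35/2,18)]
5. Canonical ring: [(1,15) (23/14,14) (18,14) (18,52/3) (35/2,18) (44/5,18)]

Clipped polygon: [(1,15) (23/14,14) (18,14) (18,52/3) (35/2,18) (44/5,18)]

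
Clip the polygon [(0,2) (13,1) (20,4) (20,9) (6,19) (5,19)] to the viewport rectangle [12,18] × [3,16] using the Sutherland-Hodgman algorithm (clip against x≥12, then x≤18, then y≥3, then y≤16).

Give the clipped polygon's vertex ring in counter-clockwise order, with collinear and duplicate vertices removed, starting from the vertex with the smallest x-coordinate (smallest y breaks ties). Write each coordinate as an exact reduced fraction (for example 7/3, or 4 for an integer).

Clipped polygon: [(12,3) (53/3,3) (18,22/7) (18,73/7) (12,103/7)]

1. After x ≥ 12: [(12,14/13) (13,1) (20,4) (20,9) (12,103/7)]
2. After x ≤ 18: [(12,14/13) (13,1) (18,22/7) (18,73/7) (12,103/7)]
3. After y ≥ 3: [(12,3) (53/3,3) (18,22/7) (18,73/7) (12,103/7)]
4. After y ≤ 16: [(12,3) (53/3,3) (18,22/7) (18,73/7) (12,103/7)]
5. Canonical ring: [(12,3) (53/3,3) (18,22/7) (18,73/7) (12,103/7)]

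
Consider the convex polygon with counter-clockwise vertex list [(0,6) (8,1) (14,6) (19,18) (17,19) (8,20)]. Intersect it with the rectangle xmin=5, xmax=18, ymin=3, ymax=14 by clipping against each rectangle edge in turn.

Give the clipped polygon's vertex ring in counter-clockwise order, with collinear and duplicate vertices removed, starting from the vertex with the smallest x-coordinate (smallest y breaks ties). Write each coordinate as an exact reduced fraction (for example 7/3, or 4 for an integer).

Clipped polygon: [(5,3) (52/5,3) (14,6) (52/3,14) (5,14)]

1. After x ≥ 5: [(5,59/4) (5,23/8) (8,1) (14,6) (19,18) (17,19) (8,20)]
2. After x ≤ 18: [(5,59/4) (5,23/8) (8,1) (14,6) (18,78/5) (18,37/2) (17,19) (8,20)]
3. After y ≥ 3: [(5,59/4) (5,3) (52/5,3) (14,6) (18,78/5) (18,37/2) (17,19) (8,20)]
4. After y ≤ 14: [(5,14) (5,3) (52/5,3) (14,6) (52/3,14)]
5. Canonical ring: [(5,3) (52/5,3) (14,6) (52/3,14) (5,14)]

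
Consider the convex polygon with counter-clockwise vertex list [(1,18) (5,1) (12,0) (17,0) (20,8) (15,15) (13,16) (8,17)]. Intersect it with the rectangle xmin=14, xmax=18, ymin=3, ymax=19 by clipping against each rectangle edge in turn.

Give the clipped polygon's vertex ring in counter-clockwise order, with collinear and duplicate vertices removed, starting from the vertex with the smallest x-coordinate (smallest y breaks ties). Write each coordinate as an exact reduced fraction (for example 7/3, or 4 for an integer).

1. After x ≥ 14: [(14,0) (17,0) (20,8) (15,15) (14,31/2)]
2. After x ≤ 18: [(14,0) (17,0) (18,8/3) (18,54/5) (15,15) (14,31/2)]
3. After y ≥ 3: [(14,3) (18,3) (18,54/5) (15,15) (14,31/2)]
4. After y ≤ 19: [(14,3) (18,3) (18,54/5) (15,15) (14,31/2)]
5. Canonical ring: [(14,3) (18,3) (18,54/5) (15,15) (14,31/2)]

Clipped polygon: [(14,3) (18,3) (18,54/5) (15,15) (14,31/2)]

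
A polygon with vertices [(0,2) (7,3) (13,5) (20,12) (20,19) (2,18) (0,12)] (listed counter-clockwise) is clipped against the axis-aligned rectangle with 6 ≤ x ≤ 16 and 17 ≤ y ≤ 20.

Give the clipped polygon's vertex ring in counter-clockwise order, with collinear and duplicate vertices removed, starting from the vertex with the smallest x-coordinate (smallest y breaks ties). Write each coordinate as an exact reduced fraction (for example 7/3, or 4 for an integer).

Clipped polygon: [(6,17) (16,17) (16,169/9) (6,164/9)]

1. After x ≥ 6: [(6,20/7) (7,3) (13,5) (20,12) (20,19) (6,164/9)]
2. After x ≤ 16: [(6,20/7) (7,3) (13,5) (16,8) (16,169/9) (6,164/9)]
3. After y ≥ 17: [(6,17) (16,17) (16,169/9) (6,164/9)]
4. After y ≤ 20: [(6,17) (16,17) (16,169/9) (6,164/9)]
5. Canonical ring: [(6,17) (16,17) (16,169/9) (6,164/9)]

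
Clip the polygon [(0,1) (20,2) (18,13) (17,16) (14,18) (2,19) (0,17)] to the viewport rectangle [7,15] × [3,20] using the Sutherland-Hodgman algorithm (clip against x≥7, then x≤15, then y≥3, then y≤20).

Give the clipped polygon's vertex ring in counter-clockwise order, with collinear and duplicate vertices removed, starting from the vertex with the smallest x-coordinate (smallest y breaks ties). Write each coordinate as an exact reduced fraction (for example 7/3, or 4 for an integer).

1. After x ≥ 7: [(7,27/20) (20,2) (18,13) (17,16) (14,18) (7,223/12)]
2. After x ≤ 15: [(7,27/20) (15,7/4) (15,52/3) (14,18) (7,223/12)]
3. After y ≥ 3: [(7,3) (15,3) (15,52/3) (14,18) (7,223/12)]
4. After y ≤ 20: [(7,3) (15,3) (15,52/3) (14,18) (7,223/12)]
5. Canonical ring: [(7,3) (15,3) (15,52/3) (14,18) (7,223/12)]

Clipped polygon: [(7,3) (15,3) (15,52/3) (14,18) (7,223/12)]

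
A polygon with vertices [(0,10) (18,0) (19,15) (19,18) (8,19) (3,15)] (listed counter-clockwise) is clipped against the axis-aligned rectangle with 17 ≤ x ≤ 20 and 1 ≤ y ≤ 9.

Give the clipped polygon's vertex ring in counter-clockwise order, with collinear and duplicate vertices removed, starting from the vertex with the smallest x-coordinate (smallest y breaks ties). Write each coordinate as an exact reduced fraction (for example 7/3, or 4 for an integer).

1. After x ≥ 17: [(17,5/9) (18,0) (19,15) (19,18) (17,200/11)]
2. After x ≤ 20: [(17,5/9) (18,0) (19,15) (19,18) (17,200/11)]
3. After y ≥ 1: [(17,1) (271/15,1) (19,15) (19,18) (17,200/11)]
4. After y ≤ 9: [(17,9) (17,1) (271/15,1) (93/5,9)]
5. Canonical ring: [(17,1) (271/15,1) (93/5,9) (17,9)]

Clipped polygon: [(17,1) (271/15,1) (93/5,9) (17,9)]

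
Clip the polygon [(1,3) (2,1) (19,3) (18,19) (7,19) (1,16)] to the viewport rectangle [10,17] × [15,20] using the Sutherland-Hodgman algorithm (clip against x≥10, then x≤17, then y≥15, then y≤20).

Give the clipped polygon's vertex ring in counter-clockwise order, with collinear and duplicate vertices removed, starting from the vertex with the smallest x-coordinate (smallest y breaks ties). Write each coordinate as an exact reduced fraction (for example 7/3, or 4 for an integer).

Clipped polygon: [(10,15) (17,15) (17,19) (10,19)]

1. After x ≥ 10: [(10,33/17) (19,3) (18,19) (10,19)]
2. After x ≤ 17: [(10,33/17) (17,47/17) (17,19) (10,19)]
3. After y ≥ 15: [(10,15) (17,15) (17,19) (10,19)]
4. After y ≤ 20: [(10,15) (17,15) (17,19) (10,19)]
5. Canonical ring: [(10,15) (17,15) (17,19) (10,19)]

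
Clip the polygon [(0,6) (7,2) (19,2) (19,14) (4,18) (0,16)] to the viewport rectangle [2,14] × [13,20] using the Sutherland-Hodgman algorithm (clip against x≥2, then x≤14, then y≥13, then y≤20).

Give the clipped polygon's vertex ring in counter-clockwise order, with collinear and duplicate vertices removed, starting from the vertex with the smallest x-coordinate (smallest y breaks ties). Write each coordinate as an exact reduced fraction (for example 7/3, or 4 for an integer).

Clipped polygon: [(2,13) (14,13) (14,46/3) (4,18) (2,17)]

1. After x ≥ 2: [(2,34/7) (7,2) (19,2) (19,14) (4,18) (2,17)]
2. After x ≤ 14: [(2,34/7) (7,2) (14,2) (14,46/3) (4,18) (2,17)]
3. After y ≥ 13: [(2,13) (14,13) (14,46/3) (4,18) (2,17)]
4. After y ≤ 20: [(2,13) (14,13) (14,46/3) (4,18) (2,17)]
5. Canonical ring: [(2,13) (14,13) (14,46/3) (4,18) (2,17)]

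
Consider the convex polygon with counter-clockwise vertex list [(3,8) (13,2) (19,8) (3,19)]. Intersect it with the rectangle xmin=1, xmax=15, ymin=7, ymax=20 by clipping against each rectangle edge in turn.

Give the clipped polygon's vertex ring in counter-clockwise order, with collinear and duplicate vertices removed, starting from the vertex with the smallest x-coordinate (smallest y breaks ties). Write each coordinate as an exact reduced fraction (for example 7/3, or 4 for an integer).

1. After x ≥ 1: [(3,8) (13,2) (19,8) (3,19)]
2. After x ≤ 15: [(3,8) (13,2) (15,4) (15,43/4) (3,19)]
3. After y ≥ 7: [(3,8) (14/3,7) (15,7) (15,43/4) (3,19)]
4. After y ≤ 20: [(3,8) (14/3,7) (15,7) (15,43/4) (3,19)]
5. Canonical ring: [(3,8) (14/3,7) (15,7) (15,43/4) (3,19)]

Clipped polygon: [(3,8) (14/3,7) (15,7) (15,43/4) (3,19)]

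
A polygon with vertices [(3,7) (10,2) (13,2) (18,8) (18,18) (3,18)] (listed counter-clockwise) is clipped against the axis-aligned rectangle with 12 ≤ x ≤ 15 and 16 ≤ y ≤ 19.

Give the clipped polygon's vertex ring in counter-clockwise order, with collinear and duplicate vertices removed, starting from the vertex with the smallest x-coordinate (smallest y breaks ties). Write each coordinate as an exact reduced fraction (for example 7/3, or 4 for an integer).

Clipped polygon: [(12,16) (15,16) (15,18) (12,18)]

1. After x ≥ 12: [(12,2) (13,2) (18,8) (18,18) (12,18)]
2. After x ≤ 15: [(12,2) (13,2) (15,22/5) (15,18) (12,18)]
3. After y ≥ 16: [(12,16) (15,16) (15,18) (12,18)]
4. After y ≤ 19: [(12,16) (15,16) (15,18) (12,18)]
5. Canonical ring: [(12,16) (15,16) (15,18) (12,18)]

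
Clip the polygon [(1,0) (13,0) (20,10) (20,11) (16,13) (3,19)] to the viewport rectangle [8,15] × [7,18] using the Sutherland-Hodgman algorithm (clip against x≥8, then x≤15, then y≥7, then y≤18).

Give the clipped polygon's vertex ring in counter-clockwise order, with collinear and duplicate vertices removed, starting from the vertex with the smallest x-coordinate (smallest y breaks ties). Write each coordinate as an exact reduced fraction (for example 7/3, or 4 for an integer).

1. After x ≥ 8: [(8,0) (13,0) (20,10) (20,11) (16,13) (8,217/13)]
2. After x ≤ 15: [(8,0) (13,0) (15,20/7) (15,175/13) (8,217/13)]
3. After y ≥ 7: [(8,7) (15,7) (15,175/13) (8,217/13)]
4. After y ≤ 18: [(8,7) (15,7) (15,175/13) (8,217/13)]
5. Canonical ring: [(8,7) (15,7) (15,175/13) (8,217/13)]

Clipped polygon: [(8,7) (15,7) (15,175/13) (8,217/13)]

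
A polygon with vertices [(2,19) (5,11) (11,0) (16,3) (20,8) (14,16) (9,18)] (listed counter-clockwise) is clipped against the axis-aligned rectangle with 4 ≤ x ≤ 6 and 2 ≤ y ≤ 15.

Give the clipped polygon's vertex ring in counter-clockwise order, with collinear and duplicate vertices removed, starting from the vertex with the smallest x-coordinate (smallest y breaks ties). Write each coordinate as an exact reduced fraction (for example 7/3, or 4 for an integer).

Clipped polygon: [(4,41/3) (5,11) (6,55/6) (6,15) (4,15)]

1. After x ≥ 4: [(4,131/7) (4,41/3) (5,11) (11,0) (16,3) (20,8) (14,16) (9,18)]
2. After x ≤ 6: [(6,129/7) (4,131/7) (4,41/3) (5,11) (6,55/6)]
3. After y ≥ 2: [(6,129/7) (4,131/7) (4,41/3) (5,11) (6,55/6)]
4. After y ≤ 15: [(6,15) (4,15) (4,41/3) (5,11) (6,55/6)]
5. Canonical ring: [(4,41/3) (5,11) (6,55/6) (6,15) (4,15)]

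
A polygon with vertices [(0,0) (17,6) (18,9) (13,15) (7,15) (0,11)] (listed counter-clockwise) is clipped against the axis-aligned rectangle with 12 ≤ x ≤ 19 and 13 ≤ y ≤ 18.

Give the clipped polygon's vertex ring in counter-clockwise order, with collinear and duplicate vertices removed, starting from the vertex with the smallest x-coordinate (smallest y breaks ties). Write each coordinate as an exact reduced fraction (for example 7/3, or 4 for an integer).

1. After x ≥ 12: [(12,72/17) (17,6) (18,9) (13,15) (12,15)]
2. After x ≤ 19: [(12,72/17) (17,6) (18,9) (13,15) (12,15)]
3. After y ≥ 13: [(12,13) (44/3,13) (13,15) (12,15)]
4. After y ≤ 18: [(12,13) (44/3,13) (13,15) (12,15)]
5. Canonical ring: [(12,13) (44/3,13) (13,15) (12,15)]

Clipped polygon: [(12,13) (44/3,13) (13,15) (12,15)]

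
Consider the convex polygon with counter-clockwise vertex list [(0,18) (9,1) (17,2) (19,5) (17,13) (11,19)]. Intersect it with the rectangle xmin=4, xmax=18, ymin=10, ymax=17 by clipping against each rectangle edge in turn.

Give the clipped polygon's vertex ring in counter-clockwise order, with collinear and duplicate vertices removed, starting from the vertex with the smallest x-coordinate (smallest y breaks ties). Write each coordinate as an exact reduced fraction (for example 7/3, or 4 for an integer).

1. After x ≥ 4: [(4,202/11) (4,94/9) (9,1) (17,2) (19,5) (17,13) (11,19)]
2. After x ≤ 18: [(4,202/11) (4,94/9) (9,1) (17,2) (18,7/2) (18,9) (17,13) (11,19)]
3. After y ≥ 10: [(4,202/11) (4,94/9) (72/17,10) (71/4,10) (17,13) (11,19)]
4. After y ≤ 17: [(4,17) (4,94/9) (72/17,10) (71/4,10) (17,13) (13,17)]
5. Canonical ring: [(4,94/9) (72/17,10) (71/4,10) (17,13) (13,17) (4,17)]

Clipped polygon: [(4,94/9) (72/17,10) (71/4,10) (17,13) (13,17) (4,17)]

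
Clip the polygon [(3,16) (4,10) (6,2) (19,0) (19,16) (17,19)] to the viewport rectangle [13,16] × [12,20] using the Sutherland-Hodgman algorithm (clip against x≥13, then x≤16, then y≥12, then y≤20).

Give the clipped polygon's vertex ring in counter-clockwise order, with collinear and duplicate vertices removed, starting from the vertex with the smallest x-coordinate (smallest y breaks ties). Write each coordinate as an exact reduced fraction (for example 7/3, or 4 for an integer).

Clipped polygon: [(13,12) (16,12) (16,263/14) (13,127/7)]

1. After x ≥ 13: [(13,127/7) (13,12/13) (19,0) (19,16) (17,19)]
2. After x ≤ 16: [(16,263/14) (13,127/7) (13,12/13) (16,6/13)]
3. After y ≥ 12: [(16,12) (16,263/14) (13,127/7) (13,12)]
4. After y ≤ 20: [(16,12) (16,263/14) (13,127/7) (13,12)]
5. Canonical ring: [(13,12) (16,12) (16,263/14) (13,127/7)]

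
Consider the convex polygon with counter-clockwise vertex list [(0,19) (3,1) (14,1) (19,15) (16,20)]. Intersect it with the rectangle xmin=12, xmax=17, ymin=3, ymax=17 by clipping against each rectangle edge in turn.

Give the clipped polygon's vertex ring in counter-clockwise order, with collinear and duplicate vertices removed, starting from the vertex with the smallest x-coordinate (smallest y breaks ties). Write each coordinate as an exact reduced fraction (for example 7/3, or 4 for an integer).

Clipped polygon: [(12,3) (103/7,3) (17,47/5) (17,17) (12,17)]

1. After x ≥ 12: [(12,79/4) (12,1) (14,1) (19,15) (16,20)]
2. After x ≤ 17: [(12,79/4) (12,1) (14,1) (17,47/5) (17,55/3) (16,20)]
3. After y ≥ 3: [(12,79/4) (12,3) (103/7,3) (17,47/5) (17,55/3) (16,20)]
4. After y ≤ 17: [(12,17) (12,3) (103/7,3) (17,47/5) (17,17)]
5. Canonical ring: [(12,3) (103/7,3) (17,47/5) (17,17) (12,17)]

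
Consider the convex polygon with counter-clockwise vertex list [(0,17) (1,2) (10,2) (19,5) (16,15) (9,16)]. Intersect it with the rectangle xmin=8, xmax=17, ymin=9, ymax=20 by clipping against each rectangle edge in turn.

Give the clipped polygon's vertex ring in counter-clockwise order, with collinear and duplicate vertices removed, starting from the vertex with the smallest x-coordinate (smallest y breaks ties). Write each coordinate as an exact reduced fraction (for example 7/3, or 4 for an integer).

Clipped polygon: [(8,9) (17,9) (17,35/3) (16,15) (9,16) (8,145/9)]

1. After x ≥ 8: [(8,145/9) (8,2) (10,2) (19,5) (16,15) (9,16)]
2. After x ≤ 17: [(8,145/9) (8,2) (10,2) (17,13/3) (17,35/3) (16,15) (9,16)]
3. After y ≥ 9: [(8,145/9) (8,9) (17,9) (17,35/3) (16,15) (9,16)]
4. After y ≤ 20: [(8,145/9) (8,9) (17,9) (17,35/3) (16,15) (9,16)]
5. Canonical ring: [(8,9) (17,9) (17,35/3) (16,15) (9,16) (8,145/9)]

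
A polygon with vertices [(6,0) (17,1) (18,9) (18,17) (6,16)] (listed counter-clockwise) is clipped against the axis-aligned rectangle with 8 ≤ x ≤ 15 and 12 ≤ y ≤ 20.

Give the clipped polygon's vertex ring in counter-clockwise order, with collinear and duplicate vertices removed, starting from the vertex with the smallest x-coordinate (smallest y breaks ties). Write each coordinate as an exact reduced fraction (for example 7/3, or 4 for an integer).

1. After x ≥ 8: [(8,2/11) (17,1) (18,9) (18,17) (8,97/6)]
2. After x ≤ 15: [(8,2/11) (15,9/11) (15,67/4) (8,97/6)]
3. After y ≥ 12: [(8,12) (15,12) (15,67/4) (8,97/6)]
4. After y ≤ 20: [(8,12) (15,12) (15,67/4) (8,97/6)]
5. Canonical ring: [(8,12) (15,12) (15,67/4) (8,97/6)]

Clipped polygon: [(8,12) (15,12) (15,67/4) (8,97/6)]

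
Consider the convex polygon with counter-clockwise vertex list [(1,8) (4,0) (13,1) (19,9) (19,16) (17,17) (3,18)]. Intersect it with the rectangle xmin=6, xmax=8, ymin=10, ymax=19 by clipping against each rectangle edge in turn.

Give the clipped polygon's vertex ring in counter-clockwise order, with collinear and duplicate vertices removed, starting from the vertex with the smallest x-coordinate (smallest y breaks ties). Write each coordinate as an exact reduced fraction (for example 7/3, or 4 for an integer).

1. After x ≥ 6: [(6,2/9) (13,1) (19,9) (19,16) (17,17) (6,249/14)]
2. After x ≤ 8: [(6,2/9) (8,4/9) (8,247/14) (6,249/14)]
3. After y ≥ 10: [(6,10) (8,10) (8,247/14) (6,249/14)]
4. After y ≤ 19: [(6,10) (8,10) (8,247/14) (6,249/14)]
5. Canonical ring: [(6,10) (8,10) (8,247/14) (6,249/14)]

Clipped polygon: [(6,10) (8,10) (8,247/14) (6,249/14)]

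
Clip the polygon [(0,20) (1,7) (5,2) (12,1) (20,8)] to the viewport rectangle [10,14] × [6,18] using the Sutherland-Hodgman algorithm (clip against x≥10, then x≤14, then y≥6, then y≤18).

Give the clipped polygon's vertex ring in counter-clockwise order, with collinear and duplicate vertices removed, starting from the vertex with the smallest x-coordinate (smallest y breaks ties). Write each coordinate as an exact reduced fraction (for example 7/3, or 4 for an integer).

Clipped polygon: [(10,6) (14,6) (14,58/5) (10,14)]

1. After x ≥ 10: [(10,14) (10,9/7) (12,1) (20,8)]
2. After x ≤ 14: [(14,58/5) (10,14) (10,9/7) (12,1) (14,11/4)]
3. After y ≥ 6: [(14,6) (14,58/5) (10,14) (10,6)]
4. After y ≤ 18: [(14,6) (14,58/5) (10,14) (10,6)]
5. Canonical ring: [(10,6) (14,6) (14,58/5) (10,14)]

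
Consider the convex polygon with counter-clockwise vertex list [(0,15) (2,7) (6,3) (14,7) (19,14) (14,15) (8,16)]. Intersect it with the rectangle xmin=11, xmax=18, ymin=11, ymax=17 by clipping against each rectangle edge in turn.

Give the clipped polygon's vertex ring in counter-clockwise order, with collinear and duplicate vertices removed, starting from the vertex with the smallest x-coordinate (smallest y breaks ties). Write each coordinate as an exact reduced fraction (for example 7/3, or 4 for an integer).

1. After x ≥ 11: [(11,11/2) (14,7) (19,14) (14,15) (11,31/2)]
2. After x ≤ 18: [(11,11/2) (14,7) (18,63/5) (18,71/5) (14,15) (11,31/2)]
3. After y ≥ 11: [(11,11) (118/7,11) (18,63/5) (18,71/5) (14,15) (11,31/2)]
4. After y ≤ 17: [(11,11) (118/7,11) (18,63/5) (18,71/5) (14,15) (11,31/2)]
5. Canonical ring: [(11,11) (118/7,11) (18,63/5) (18,71/5) (14,15) (11,31/2)]

Clipped polygon: [(11,11) (118/7,11) (18,63/5) (18,71/5) (14,15) (11,31/2)]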